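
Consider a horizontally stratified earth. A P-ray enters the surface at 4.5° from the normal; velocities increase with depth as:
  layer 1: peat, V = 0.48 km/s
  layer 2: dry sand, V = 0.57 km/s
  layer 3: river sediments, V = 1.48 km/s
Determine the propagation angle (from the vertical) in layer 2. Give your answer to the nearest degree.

5°

Ray parameter p = sin 4.5° / 0.48 = 1.6346e-01 s/km.
sin θ_2 = p·V_2 = 1.6346e-01 × 0.57 = 0.0932.
θ_2 = 5.35° from the vertical.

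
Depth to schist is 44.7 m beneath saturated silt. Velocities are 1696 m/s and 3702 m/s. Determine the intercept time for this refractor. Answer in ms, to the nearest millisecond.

θ_c = arcsin(V₁/V₂) = arcsin(1696/3702) = 27.27°; cos θ_c = 0.8889.
tᵢ = 2h·cos θ_c / V₁ = 2·44.7·0.8889 / 1696 = 0.04686 s.

47 ms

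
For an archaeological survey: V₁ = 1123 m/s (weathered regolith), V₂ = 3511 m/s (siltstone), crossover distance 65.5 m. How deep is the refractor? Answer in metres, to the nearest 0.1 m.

23.5 m

h = (x_cross/2)·√((V₂−V₁)/(V₂+V₁)).
(V₂−V₁)/(V₂+V₁) = (3511−1123)/(3511+1123) = 0.5153; √ = 0.7179.
h = (65.5/2)·0.7179 = 23.51 m.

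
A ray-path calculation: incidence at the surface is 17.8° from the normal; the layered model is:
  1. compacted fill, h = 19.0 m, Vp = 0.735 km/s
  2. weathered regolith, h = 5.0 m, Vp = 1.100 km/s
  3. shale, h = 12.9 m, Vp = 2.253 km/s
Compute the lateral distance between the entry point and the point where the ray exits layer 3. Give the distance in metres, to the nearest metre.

43 m

p = sin θ₁/V₁ = sin 17.8°/0.735 = 4.1591e-01 s/km is conserved through the stack.
Layer 1: θ = 17.80°; offset = 19.0·tan 17.80° = 6.100 m.
Layer 2: sin θ = p·1.100 = 0.4575 → θ = 27.23°; offset = 5.0·tan 27.23° = 2.573 m.
Layer 3: sin θ = p·2.253 = 0.9370 → θ = 69.56°; offset = 12.9·tan 69.56° = 34.616 m.
Summing the layer offsets gives 43.289 m.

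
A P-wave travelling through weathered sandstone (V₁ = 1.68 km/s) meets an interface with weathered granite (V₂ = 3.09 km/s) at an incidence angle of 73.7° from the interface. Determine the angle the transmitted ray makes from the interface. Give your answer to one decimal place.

Angle from the normal: 90° − 73.7° = 16.3°.
sin θ₁/V₁ = sin θ₂/V₂ ⇒ sin θ₂ = 3.09·sin 16.3°/1.68 = 3.09·0.2807/1.68 = 0.5162.
θ₂ = sin⁻¹(0.5162) = 31.08° (from vertical).
From the interface: 90° − 31.08° = 58.92°.

58.9°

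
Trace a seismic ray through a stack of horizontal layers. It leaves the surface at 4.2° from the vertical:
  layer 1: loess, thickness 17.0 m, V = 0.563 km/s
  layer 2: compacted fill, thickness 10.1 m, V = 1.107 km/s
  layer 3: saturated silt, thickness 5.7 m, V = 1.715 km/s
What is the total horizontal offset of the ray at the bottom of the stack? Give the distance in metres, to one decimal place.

4.0 m

Ray parameter p = sin 4.2° / 0.563 km/s = 1.3009e-01 s/km.
Layer 1: θ = 4.20°; offset = 17.0·tan 4.20° = 1.248 m.
Layer 2: sin θ = p·1.107 = 0.1440 → θ = 8.28°; offset = 10.1·tan 8.28° = 1.470 m.
Layer 3: sin θ = p·1.715 = 0.2231 → θ = 12.89°; offset = 5.7·tan 12.89° = 1.305 m.
Σ offsets = 4.023 m.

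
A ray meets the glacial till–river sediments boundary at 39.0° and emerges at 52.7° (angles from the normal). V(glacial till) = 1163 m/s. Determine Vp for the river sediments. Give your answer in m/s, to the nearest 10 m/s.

1470 m/s

Snell's law: sin 39.0°/V₁ = sin 52.7°/V₂.
V₂ = V₁·sin 52.7°/sin 39.0° = 1163 × 1.2640 = 1470.06 m/s.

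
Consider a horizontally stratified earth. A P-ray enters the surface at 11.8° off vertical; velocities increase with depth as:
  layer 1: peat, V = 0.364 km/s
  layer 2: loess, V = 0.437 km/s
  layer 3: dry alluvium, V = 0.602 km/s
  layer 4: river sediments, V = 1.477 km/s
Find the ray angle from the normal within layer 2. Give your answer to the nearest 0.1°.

14.2°

Snell's law across each interface conserves sin θ / V, so sin θ_2 = V_2·sin θ₁/V₁.
sin θ_2 = 0.437 × sin 11.8° / 0.364 = 0.2455.
θ_2 = arcsin 0.2455 = 14.21°.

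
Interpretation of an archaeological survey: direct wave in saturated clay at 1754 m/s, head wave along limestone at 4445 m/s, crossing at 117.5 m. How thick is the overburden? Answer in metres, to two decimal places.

h = (x_cross/2)·√((V₂−V₁)/(V₂+V₁)).
(V₂−V₁)/(V₂+V₁) = (4445−1754)/(4445+1754) = 0.4341; √ = 0.6589.
h = (117.5/2)·0.6589 = 38.71 m.

38.71 m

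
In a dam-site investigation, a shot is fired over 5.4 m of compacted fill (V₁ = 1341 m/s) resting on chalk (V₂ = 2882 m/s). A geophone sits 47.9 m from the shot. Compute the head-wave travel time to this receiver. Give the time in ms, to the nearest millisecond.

24 ms

t = x/V₂ + 2h·√(V₂²−V₁²)/(V₁V₂).
√(V₂²−V₁²) = √(2882²−1341²) = 2551.0 m/s; delay term = 2·5.4·2551.0/(1341·2882) = 0.00713 s.
t = 47.9/2882 + 0.00713 = 0.02375 s.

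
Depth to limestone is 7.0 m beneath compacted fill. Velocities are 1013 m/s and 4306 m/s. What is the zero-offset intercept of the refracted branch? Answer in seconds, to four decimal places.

θ_c = arcsin(V₁/V₂) = arcsin(1013/4306) = 13.61°; cos θ_c = 0.9719.
tᵢ = 2h·cos θ_c / V₁ = 2·7.0·0.9719 / 1013 = 0.01343 s.

0.0134 s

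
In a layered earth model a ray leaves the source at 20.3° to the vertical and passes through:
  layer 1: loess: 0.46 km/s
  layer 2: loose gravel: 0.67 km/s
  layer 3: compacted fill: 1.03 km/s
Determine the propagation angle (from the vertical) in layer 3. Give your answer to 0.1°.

51.0°

Ray parameter p = sin 20.3° / 0.46 = 7.5421e-01 s/km.
sin θ_3 = p·V_3 = 7.5421e-01 × 1.03 = 0.7768.
θ_3 = arcsin 0.7768 = 50.97°.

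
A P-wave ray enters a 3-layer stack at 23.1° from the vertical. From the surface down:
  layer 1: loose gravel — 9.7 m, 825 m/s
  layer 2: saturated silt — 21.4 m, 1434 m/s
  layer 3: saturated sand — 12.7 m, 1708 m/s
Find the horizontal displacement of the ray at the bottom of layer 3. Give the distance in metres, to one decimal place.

41.8 m

Ray parameter p = sin 23.1° / 825 m/s = 4.7556e-04 s/m.
Layer 1: θ = 23.10°; offset = 9.7·tan 23.10° = 4.137 m.
Layer 2: sin θ = p·1434 = 0.6820 → θ = 43.00°; offset = 21.4·tan 43.00° = 19.953 m.
Layer 3: sin θ = p·1708 = 0.8123 → θ = 54.32°; offset = 12.7·tan 54.32° = 17.685 m.
Summing the layer offsets gives 41.776 m.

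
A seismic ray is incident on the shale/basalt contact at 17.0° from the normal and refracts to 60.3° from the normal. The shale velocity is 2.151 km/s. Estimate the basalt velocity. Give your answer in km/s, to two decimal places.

Snell's law: sin 17.0°/V₁ = sin 60.3°/V₂.
V₂ = V₁·sin 60.3°/sin 17.0° = 2.151 × 2.9710 = 6.39 km/s.

6.39 km/s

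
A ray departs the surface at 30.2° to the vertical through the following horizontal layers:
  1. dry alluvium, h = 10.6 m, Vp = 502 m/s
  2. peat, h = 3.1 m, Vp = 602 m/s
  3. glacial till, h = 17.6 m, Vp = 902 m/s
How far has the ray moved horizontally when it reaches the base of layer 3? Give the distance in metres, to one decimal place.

Apply Snell's law at each interface; in layer i the horizontal offset is hᵢ·tan θᵢ.
Layer 1: θ = 30.20°; offset = 10.6·tan 30.20° = 6.169 m.
Layer 2: sin θ = 602·sin 30.2°/502 = 0.6032, θ = 37.10°; offset = 3.1·tan 37.10° = 2.345 m.
Layer 3: sin θ = 902·sin 30.2°/502 = 0.9038, θ = 64.67°; offset = 17.6·tan 64.67° = 37.177 m.
Summing the layer offsets gives 45.691 m.

45.7 m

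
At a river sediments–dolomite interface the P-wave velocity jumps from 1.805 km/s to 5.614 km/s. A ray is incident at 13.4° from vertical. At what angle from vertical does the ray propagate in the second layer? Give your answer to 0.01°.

sin θ₁/V₁ = sin θ₂/V₂ ⇒ sin θ₂ = 5.614·sin 13.4°/1.805 = 5.614·0.2317/1.805 = 0.7208.
θ₂ = arcsin 0.7208 = 46.12° from the normal.

46.12°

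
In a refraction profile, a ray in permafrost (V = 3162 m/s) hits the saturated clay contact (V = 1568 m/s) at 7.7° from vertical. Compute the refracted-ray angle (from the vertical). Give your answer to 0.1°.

3.8°

Snell's law: sin θ₂ = (V₂/V₁)·sin θ₁ = (1568/3162)·sin 7.7° = 0.0664.
θ₂ = sin⁻¹(0.0664) = 3.81° (from vertical).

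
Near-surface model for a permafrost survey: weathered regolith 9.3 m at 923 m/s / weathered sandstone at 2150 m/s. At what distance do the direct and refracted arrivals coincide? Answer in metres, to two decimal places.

29.44 m

θ_c = arcsin(923/2150) = 25.42°, so cos θ_c = 0.9032 and tᵢ = 2h cos θ_c/V₁ = 0.0182 s.
At crossover x/V₁ = x/V₂ + tᵢ ⇒ x = tᵢ/(1/V₁ − 1/V₂) = 0.01820/(1.0834e-03 − 4.6512e-04) = 29.44 m.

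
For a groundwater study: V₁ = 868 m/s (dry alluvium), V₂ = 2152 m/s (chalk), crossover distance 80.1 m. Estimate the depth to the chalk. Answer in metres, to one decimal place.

26.1 m

h = (x_cross/2)·√((V₂−V₁)/(V₂+V₁)).
(V₂−V₁)/(V₂+V₁) = (2152−868)/(2152+868) = 0.4252; √ = 0.6520.
h = (80.1/2)·0.6520 = 26.11 m.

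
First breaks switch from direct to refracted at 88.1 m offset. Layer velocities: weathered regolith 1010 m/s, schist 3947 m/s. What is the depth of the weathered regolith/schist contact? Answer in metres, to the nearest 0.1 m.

h = (x_cross/2)·√((V₂−V₁)/(V₂+V₁)).
(V₂−V₁)/(V₂+V₁) = (3947−1010)/(3947+1010) = 0.5925; √ = 0.7697.
h = (88.1/2)·0.7697 = 33.91 m.

33.9 m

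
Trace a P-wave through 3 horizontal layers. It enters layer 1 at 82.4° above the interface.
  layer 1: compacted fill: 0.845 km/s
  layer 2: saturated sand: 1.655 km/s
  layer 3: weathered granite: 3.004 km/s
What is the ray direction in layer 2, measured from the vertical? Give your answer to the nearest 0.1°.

15.0°

From the normal: θ₁ = 90° − 82.4° = 7.6°.
Ray parameter p = sin 7.6° / 0.845 = 1.5652e-01 s/km.
sin θ_2 = p·V_2 = 1.5652e-01 × 1.655 = 0.2590.
θ_2 = arcsin 0.2590 = 15.01°.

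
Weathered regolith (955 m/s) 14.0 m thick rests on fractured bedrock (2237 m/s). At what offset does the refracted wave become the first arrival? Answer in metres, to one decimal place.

θ_c = arcsin(955/2237) = 25.27°, so cos θ_c = 0.9043 and tᵢ = 2h cos θ_c/V₁ = 0.0265 s.
At crossover x/V₁ = x/V₂ + tᵢ ⇒ x = tᵢ/(1/V₁ − 1/V₂) = 0.02651/(1.0471e-03 − 4.4703e-04) = 44.18 m.

44.2 m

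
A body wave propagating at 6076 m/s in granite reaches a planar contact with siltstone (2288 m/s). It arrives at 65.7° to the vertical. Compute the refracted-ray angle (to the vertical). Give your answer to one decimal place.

sin θ₁/V₁ = sin θ₂/V₂ ⇒ sin θ₂ = 2288·sin 65.7°/6076 = 2288·0.9114/6076 = 0.3432.
θ₂ = sin⁻¹(0.3432) = 20.07° (from vertical).

20.1°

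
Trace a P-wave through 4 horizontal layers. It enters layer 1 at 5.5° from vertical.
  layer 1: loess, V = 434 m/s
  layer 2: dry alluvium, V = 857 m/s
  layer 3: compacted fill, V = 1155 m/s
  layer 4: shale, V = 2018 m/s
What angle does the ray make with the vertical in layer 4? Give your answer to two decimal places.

Ray parameter p = sin 5.5° / 434 = 2.2084e-04 s/m.
sin θ_4 = p·V_4 = 2.2084e-04 × 2018 = 0.4457.
θ_4 = 26.47° from the vertical.

26.47°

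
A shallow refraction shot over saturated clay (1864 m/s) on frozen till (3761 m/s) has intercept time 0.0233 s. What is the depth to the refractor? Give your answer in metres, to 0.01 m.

h = tᵢ·V₁·V₂ / (2·√(V₂²−V₁²)).
√(V₂²−V₁²) = √(3761² − 1864²) = 3266.6 m/s.
h = 0.0233 s × 1864 × 3761 / (2 × 3266.6) = 25.00 m.

25.00 m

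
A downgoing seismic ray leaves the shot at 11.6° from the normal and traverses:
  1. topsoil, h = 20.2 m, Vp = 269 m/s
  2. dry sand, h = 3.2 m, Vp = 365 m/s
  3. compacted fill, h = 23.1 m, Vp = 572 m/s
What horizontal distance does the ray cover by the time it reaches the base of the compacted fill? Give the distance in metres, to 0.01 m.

15.98 m

Apply Snell's law at each interface; in layer i the horizontal offset is hᵢ·tan θᵢ.
Layer 1: θ = 11.60°; offset = 20.2·tan 11.60° = 4.1465 m.
Layer 2: sin θ = 365·sin 11.6°/269 = 0.2728, θ = 15.83°; offset = 3.2·tan 15.83° = 0.9075 m.
Layer 3: sin θ = 572·sin 11.6°/269 = 0.4276, θ = 25.31°; offset = 23.1·tan 25.31° = 10.9260 m.
Total horizontal offset = 15.9800 m.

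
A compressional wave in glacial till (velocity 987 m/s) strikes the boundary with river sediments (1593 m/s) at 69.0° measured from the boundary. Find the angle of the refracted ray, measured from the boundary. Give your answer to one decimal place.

Convert to the normal: θ₁ = 90° − 69.0° = 21.0°.
sin θ₁/V₁ = sin θ₂/V₂ ⇒ sin θ₂ = 1593·sin 21.0°/987 = 1593·0.3584/987 = 0.5784.
θ₂ = arcsin 0.5784 = 35.34° from the normal.
From the interface: 90° − 35.34° = 54.66°.

54.7°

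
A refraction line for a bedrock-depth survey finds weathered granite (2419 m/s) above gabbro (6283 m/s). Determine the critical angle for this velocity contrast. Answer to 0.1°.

22.6°

At critical incidence the refracted ray runs along the interface (θ₂ = 90°), so sin θ_c = V₁/V₂.
θ_c = arcsin(2419/6283) = arcsin 0.3850 = 22.64°.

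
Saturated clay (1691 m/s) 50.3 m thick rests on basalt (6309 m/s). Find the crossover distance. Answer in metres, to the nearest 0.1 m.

132.4 m

θ_c = arcsin(1691/6309) = 15.55°, so cos θ_c = 0.9634 and tᵢ = 2h cos θ_c/V₁ = 0.0573 s.
At crossover x/V₁ = x/V₂ + tᵢ ⇒ x = tᵢ/(1/V₁ − 1/V₂) = 0.05731/(5.9137e-04 − 1.5850e-04) = 132.41 m.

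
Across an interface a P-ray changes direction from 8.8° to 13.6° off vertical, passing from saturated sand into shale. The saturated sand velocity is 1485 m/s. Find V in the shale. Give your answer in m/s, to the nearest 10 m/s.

2280 m/s

sin 8.8° = 0.1530; sin 13.6° = 0.2351.
V₂ = V₁·(sin θ₂/sin θ₁) = 1485·(0.2351/0.1530) = 2282.47 m/s.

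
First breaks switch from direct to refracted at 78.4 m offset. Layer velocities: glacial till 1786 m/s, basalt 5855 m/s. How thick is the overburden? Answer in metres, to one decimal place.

h = (x_cross/2)·√((V₂−V₁)/(V₂+V₁)).
(V₂−V₁)/(V₂+V₁) = (5855−1786)/(5855+1786) = 0.5325; √ = 0.7297.
h = (78.4/2)·0.7297 = 28.61 m.

28.6 m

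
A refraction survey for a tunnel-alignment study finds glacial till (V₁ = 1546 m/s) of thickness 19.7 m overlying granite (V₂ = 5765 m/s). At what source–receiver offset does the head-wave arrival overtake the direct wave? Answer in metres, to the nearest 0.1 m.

x_cross = 2h·√((V₂+V₁)/(V₂−V₁)).
(V₂+V₁)/(V₂−V₁) = (5765+1546)/(5765−1546) = 1.7329; √ = 1.3164.
x_cross = 2·19.7·1.3164 = 51.87 m.

51.9 m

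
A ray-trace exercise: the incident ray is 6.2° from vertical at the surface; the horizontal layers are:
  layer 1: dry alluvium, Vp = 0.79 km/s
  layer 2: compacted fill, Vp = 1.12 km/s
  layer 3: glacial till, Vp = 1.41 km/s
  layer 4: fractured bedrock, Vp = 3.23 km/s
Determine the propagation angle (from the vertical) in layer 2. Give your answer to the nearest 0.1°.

8.8°

Snell's law across each interface conserves sin θ / V, so sin θ_2 = V_2·sin θ₁/V₁.
sin θ_2 = 1.12 × sin 6.2° / 0.79 = 0.1531.
θ_2 = 8.81° from the vertical.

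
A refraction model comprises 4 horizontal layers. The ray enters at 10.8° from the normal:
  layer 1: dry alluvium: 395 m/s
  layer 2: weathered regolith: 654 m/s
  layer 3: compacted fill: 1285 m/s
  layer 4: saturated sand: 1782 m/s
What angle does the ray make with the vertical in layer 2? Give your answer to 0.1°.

Ray parameter p = sin 10.8° / 395 = 4.7438e-04 s/m.
sin θ_2 = p·V_2 = 4.7438e-04 × 654 = 0.3102.
θ_2 = 18.07° from the vertical.

18.1°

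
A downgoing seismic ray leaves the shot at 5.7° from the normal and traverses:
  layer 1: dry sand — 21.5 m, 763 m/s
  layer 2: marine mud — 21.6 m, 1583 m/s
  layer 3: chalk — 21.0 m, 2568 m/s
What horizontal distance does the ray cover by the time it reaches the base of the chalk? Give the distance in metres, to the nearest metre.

14 m

Ray parameter p = sin 5.7° / 763 m/s = 1.3017e-04 s/m.
Layer 1: θ = 5.70°; offset = 21.5·tan 5.70° = 2.146 m.
Layer 2: sin θ = p·1583 = 0.2061 → θ = 11.89°; offset = 21.6·tan 11.89° = 4.548 m.
Layer 3: sin θ = p·2568 = 0.3343 → θ = 19.53°; offset = 21.0·tan 19.53° = 7.448 m.
Total horizontal offset = 14.143 m.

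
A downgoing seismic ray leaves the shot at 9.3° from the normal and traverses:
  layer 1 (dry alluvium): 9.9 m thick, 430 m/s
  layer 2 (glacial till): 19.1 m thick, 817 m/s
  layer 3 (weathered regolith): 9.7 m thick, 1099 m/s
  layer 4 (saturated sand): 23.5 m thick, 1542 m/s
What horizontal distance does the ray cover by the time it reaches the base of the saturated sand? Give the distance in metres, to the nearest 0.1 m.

p = sin θ₁/V₁ = sin 9.3°/430 = 3.7582e-04 s/m is conserved through the stack.
Layer 1: θ = 9.30°; offset = 9.9·tan 9.30° = 1.621 m.
Layer 2: sin θ = p·817 = 0.3070 → θ = 17.88°; offset = 19.1·tan 17.88° = 6.162 m.
Layer 3: sin θ = p·1099 = 0.4130 → θ = 24.40°; offset = 9.7·tan 24.40° = 4.399 m.
Layer 4: sin θ = p·1542 = 0.5795 → θ = 35.42°; offset = 23.5·tan 35.42° = 16.711 m.
Summing the layer offsets gives 28.894 m.

28.9 m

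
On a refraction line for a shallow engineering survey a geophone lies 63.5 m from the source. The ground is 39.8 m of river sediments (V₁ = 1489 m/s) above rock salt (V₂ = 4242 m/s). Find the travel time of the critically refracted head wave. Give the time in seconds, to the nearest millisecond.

θ_c = arcsin(V₁/V₂) = arcsin(1489/4242) = 20.55°, cos θ_c = 0.9364.
Intercept time tᵢ = 2h cos θ_c / V₁ = 2·39.8·0.9364/1489 = 0.05006 s.
t = x/V₂ + tᵢ = 63.5/4242 + 0.05006 = 0.06503 s.

0.065 s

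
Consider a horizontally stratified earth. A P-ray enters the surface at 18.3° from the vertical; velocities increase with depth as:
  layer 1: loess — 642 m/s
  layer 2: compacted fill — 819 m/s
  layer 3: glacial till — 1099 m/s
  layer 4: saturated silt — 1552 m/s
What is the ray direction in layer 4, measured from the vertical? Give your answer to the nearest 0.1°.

Ray parameter p = sin 18.3° / 642 = 4.8908e-04 s/m.
sin θ_4 = p·V_4 = 4.8908e-04 × 1552 = 0.7591.
θ_4 = arcsin 0.7591 = 49.38°.

49.4°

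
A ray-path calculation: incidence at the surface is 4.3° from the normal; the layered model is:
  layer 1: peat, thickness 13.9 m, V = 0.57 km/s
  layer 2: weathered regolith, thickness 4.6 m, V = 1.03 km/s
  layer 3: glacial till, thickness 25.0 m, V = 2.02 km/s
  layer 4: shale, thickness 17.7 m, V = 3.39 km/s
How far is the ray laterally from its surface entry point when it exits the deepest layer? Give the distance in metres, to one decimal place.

17.4 m

Apply Snell's law at each interface; in layer i the horizontal offset is hᵢ·tan θᵢ.
Layer 1: θ = 4.30°; offset = 13.9·tan 4.30° = 1.045 m.
Layer 2: sin θ = 1.03·sin 4.3°/0.57 = 0.1355, θ = 7.79°; offset = 4.6·tan 7.79° = 0.629 m.
Layer 3: sin θ = 2.02·sin 4.3°/0.57 = 0.2657, θ = 15.41°; offset = 25.0·tan 15.41° = 6.891 m.
Layer 4: sin θ = 3.39·sin 4.3°/0.57 = 0.4459, θ = 26.48°; offset = 17.7·tan 26.48° = 8.818 m.
Σ offsets = 17.383 m.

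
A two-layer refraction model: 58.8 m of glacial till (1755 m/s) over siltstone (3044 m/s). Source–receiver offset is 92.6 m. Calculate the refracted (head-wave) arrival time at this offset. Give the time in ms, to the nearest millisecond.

t = x/V₂ + 2h·√(V₂²−V₁²)/(V₁V₂).
√(V₂²−V₁²) = √(3044²−1755²) = 2487.1 m/s; delay term = 2·58.8·2487.1/(1755·3044) = 0.05475 s.
t = 92.6/3044 + 0.05475 = 0.08517 s.

85 ms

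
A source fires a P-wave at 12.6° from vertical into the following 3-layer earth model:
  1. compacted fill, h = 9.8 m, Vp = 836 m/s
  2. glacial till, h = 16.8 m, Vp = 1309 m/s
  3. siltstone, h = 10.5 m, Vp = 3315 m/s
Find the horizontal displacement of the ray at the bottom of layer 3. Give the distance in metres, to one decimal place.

26.4 m

Apply Snell's law at each interface; in layer i the horizontal offset is hᵢ·tan θᵢ.
Layer 1: θ = 12.60°; offset = 9.8·tan 12.60° = 2.191 m.
Layer 2: sin θ = 1309·sin 12.6°/836 = 0.3416, θ = 19.97°; offset = 16.8·tan 19.97° = 6.106 m.
Layer 3: sin θ = 3315·sin 12.6°/836 = 0.8650, θ = 59.88°; offset = 10.5·tan 59.88° = 18.101 m.
Summing the layer offsets gives 26.397 m.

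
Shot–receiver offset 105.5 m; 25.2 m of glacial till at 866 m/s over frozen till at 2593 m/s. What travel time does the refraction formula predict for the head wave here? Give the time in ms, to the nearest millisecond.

96 ms

θ_c = arcsin(V₁/V₂) = arcsin(866/2593) = 19.51°, cos θ_c = 0.9426.
Intercept time tᵢ = 2h cos θ_c / V₁ = 2·25.2·0.9426/866 = 0.05486 s.
t = x/V₂ + tᵢ = 105.5/2593 + 0.05486 = 0.09554 s.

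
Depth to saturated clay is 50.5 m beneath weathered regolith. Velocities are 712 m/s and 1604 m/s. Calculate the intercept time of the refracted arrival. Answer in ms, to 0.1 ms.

127.1 ms

θ_c = arcsin(V₁/V₂) = arcsin(712/1604) = 26.35°; cos θ_c = 0.8961.
tᵢ = 2h·cos θ_c / V₁ = 2·50.5·0.8961 / 712 = 0.12711 s.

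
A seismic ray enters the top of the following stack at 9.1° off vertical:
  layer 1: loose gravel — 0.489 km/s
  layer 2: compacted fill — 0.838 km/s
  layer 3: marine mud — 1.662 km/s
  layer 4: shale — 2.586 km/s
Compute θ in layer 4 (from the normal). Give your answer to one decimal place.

56.8°

Snell's law across each interface conserves sin θ / V, so sin θ_4 = V_4·sin θ₁/V₁.
sin θ_4 = 2.586 × sin 9.1° / 0.489 = 0.8364.
θ_4 = 56.76° from the vertical.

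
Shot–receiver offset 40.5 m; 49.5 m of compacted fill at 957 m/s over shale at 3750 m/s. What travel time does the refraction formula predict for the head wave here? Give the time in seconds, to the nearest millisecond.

t = x/V₂ + 2h·√(V₂²−V₁²)/(V₁V₂).
√(V₂²−V₁²) = √(3750²−957²) = 3625.8 m/s; delay term = 2·49.5·3625.8/(957·3750) = 0.10002 s.
t = 40.5/3750 + 0.10002 = 0.11082 s.

0.111 s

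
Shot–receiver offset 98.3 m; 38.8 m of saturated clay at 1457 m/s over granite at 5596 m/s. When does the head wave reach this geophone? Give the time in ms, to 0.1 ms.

t = x/V₂ + 2h·√(V₂²−V₁²)/(V₁V₂).
√(V₂²−V₁²) = √(5596²−1457²) = 5403.0 m/s; delay term = 2·38.8·5403.0/(1457·5596) = 0.05142 s.
t = 98.3/5596 + 0.05142 = 0.06899 s.

69.0 ms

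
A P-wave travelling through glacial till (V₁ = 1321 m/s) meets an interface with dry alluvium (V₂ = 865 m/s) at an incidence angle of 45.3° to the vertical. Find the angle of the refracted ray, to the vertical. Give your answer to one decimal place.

27.7°

sin θ₁/V₁ = sin θ₂/V₂ ⇒ sin θ₂ = 865·sin 45.3°/1321 = 865·0.7108/1321 = 0.4654.
θ₂ = sin⁻¹(0.4654) = 27.74° (from vertical).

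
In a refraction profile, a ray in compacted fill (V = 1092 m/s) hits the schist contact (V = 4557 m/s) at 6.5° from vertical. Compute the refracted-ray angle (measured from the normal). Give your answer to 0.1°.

28.2°

Snell's law: sin θ₂ = (V₂/V₁)·sin θ₁ = (4557/1092)·sin 6.5° = 0.4724.
θ₂ = arcsin 0.4724 = 28.19° from the normal.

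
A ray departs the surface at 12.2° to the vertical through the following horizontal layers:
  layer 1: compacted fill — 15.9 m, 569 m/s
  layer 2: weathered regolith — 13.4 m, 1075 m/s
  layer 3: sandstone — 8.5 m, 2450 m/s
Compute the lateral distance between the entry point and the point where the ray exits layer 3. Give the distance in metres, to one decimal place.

27.9 m

Apply Snell's law at each interface; in layer i the horizontal offset is hᵢ·tan θᵢ.
Layer 1: θ = 12.20°; offset = 15.9·tan 12.20° = 3.438 m.
Layer 2: sin θ = 1075·sin 12.2°/569 = 0.3993, θ = 23.53°; offset = 13.4·tan 23.53° = 5.835 m.
Layer 3: sin θ = 2450·sin 12.2°/569 = 0.9099, θ = 65.49°; offset = 8.5·tan 65.49° = 18.647 m.
Total horizontal offset = 27.920 m.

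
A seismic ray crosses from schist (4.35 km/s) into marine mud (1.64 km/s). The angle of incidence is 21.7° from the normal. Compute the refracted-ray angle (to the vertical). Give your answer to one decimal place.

8.0°

sin θ₁/V₁ = sin θ₂/V₂ ⇒ sin θ₂ = 1.64·sin 21.7°/4.35 = 1.64·0.3697/4.35 = 0.1394.
θ₂ = arcsin 0.1394 = 8.01° from the normal.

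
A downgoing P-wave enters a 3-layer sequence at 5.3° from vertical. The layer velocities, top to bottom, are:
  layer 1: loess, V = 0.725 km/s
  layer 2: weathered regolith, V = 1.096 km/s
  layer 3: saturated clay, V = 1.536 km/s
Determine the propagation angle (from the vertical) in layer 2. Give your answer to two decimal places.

8.03°

Ray parameter p = sin 5.3° / 0.725 = 1.2741e-01 s/km.
sin θ_2 = p·V_2 = 1.2741e-01 × 1.096 = 0.1396.
θ_2 = 8.03° from the vertical.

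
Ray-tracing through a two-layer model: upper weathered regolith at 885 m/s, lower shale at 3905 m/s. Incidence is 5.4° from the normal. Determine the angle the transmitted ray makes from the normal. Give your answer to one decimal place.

sin θ₁/V₁ = sin θ₂/V₂ ⇒ sin θ₂ = 3905·sin 5.4°/885 = 3905·0.0941/885 = 0.4152.
θ₂ = sin⁻¹(0.4152) = 24.53° (from vertical).

24.5°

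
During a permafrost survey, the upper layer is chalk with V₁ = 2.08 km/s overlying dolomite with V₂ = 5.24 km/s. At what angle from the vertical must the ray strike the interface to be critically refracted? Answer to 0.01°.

Critical incidence: sin θ_c = V₁/V₂ = 2.08/5.24 = 0.3969.
θ_c = arcsin 0.3969 = 23.39°.

23.39°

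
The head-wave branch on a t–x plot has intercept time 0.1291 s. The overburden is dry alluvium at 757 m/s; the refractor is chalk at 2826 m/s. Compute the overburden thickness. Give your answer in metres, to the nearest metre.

θ_c = arcsin(757/2826) = 15.54°; cos θ_c = 0.9635.
tᵢ = 2h cos θ_c/V₁ ⇒ h = tᵢ·V₁/(2 cos θ_c) = 0.1291·757/(2·0.9635) = 50.72 m.

51 m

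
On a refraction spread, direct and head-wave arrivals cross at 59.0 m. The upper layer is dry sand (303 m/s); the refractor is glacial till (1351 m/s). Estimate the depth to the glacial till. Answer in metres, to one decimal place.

x_cross = 2h·√((V₂+V₁)/(V₂−V₁)) → h = x_cross / (2·√((V₂+V₁)/(V₂−V₁))).
√((V₂+V₁)/(V₂−V₁)) = √((1351+303)/(1351−303)) = 1.2563.
h = 59.0 / (2·1.2563) = 23.48 m.

23.5 m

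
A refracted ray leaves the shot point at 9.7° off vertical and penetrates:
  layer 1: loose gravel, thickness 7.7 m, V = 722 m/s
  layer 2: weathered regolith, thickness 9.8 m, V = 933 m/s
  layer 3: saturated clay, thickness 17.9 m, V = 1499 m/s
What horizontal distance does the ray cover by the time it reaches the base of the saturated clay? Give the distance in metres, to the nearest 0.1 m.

Ray parameter p = sin 9.7° / 722 m/s = 2.3336e-04 s/m.
Layer 1: θ = 9.70°; offset = 7.7·tan 9.70° = 1.316 m.
Layer 2: sin θ = p·933 = 0.2177 → θ = 12.58°; offset = 9.8·tan 12.58° = 2.186 m.
Layer 3: sin θ = p·1499 = 0.3498 → θ = 20.48°; offset = 17.9·tan 20.48° = 6.684 m.
Total horizontal offset = 10.186 m.

10.2 m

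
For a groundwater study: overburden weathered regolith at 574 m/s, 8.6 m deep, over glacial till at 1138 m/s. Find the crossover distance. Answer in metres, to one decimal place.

30.0 m

x_cross = 2h·√((V₂+V₁)/(V₂−V₁)).
(V₂+V₁)/(V₂−V₁) = (1138+574)/(1138−574) = 3.0355; √ = 1.7423.
x_cross = 2·8.6·1.7423 = 29.97 m.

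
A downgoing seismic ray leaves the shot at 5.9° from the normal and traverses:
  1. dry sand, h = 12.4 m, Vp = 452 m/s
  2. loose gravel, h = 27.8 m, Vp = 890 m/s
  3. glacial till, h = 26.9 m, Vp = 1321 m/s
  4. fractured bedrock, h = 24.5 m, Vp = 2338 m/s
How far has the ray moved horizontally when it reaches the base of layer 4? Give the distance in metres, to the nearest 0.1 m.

30.9 m

Apply Snell's law at each interface; in layer i the horizontal offset is hᵢ·tan θᵢ.
Layer 1: θ = 5.90°; offset = 12.4·tan 5.90° = 1.281 m.
Layer 2: sin θ = 890·sin 5.9°/452 = 0.2024, θ = 11.68°; offset = 27.8·tan 11.68° = 5.746 m.
Layer 3: sin θ = 1321·sin 5.9°/452 = 0.3004, θ = 17.48°; offset = 26.9·tan 17.48° = 8.473 m.
Layer 4: sin θ = 2338·sin 5.9°/452 = 0.5317, θ = 32.12°; offset = 24.5·tan 32.12° = 15.381 m.
Σ offsets = 30.881 m.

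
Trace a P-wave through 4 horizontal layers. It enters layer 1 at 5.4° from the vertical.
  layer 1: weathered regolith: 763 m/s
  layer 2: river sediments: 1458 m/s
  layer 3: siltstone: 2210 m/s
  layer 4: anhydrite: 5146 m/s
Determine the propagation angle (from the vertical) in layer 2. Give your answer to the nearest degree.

10°

Snell's law across each interface conserves sin θ / V, so sin θ_2 = V_2·sin θ₁/V₁.
sin θ_2 = 1458 × sin 5.4° / 763 = 0.1798.
θ_2 = 10.36° from the vertical.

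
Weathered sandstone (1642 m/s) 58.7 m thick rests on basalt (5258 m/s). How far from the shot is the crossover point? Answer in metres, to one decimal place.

θ_c = arcsin(1642/5258) = 18.20°, so cos θ_c = 0.9500 and tᵢ = 2h cos θ_c/V₁ = 0.0679 s.
At crossover x/V₁ = x/V₂ + tᵢ ⇒ x = tᵢ/(1/V₁ − 1/V₂) = 0.06792/(6.0901e-04 − 1.9019e-04) = 162.17 m.

162.2 m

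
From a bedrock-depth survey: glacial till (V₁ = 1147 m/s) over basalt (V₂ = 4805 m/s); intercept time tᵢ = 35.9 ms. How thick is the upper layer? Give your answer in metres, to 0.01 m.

h = tᵢ·V₁·V₂ / (2·√(V₂²−V₁²)).
√(V₂²−V₁²) = √(4805² − 1147²) = 4666.1 m/s.
h = 0.0359 s × 1147 × 4805 / (2 × 4666.1) = 21.20 m.

21.20 m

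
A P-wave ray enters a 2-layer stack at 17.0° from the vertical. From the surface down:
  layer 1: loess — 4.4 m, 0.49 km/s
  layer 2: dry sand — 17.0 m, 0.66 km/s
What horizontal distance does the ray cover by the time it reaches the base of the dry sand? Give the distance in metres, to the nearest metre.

Apply Snell's law at each interface; in layer i the horizontal offset is hᵢ·tan θᵢ.
Layer 1: θ = 17.00°; offset = 4.4·tan 17.00° = 1.345 m.
Layer 2: sin θ = 0.66·sin 17.0°/0.49 = 0.3938, θ = 23.19°; offset = 17.0·tan 23.19° = 7.283 m.
Summing the layer offsets gives 8.628 m.

9 m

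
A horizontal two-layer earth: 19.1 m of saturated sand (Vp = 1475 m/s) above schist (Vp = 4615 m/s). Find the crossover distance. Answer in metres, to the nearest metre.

53 m

θ_c = arcsin(1475/4615) = 18.64°, so cos θ_c = 0.9475 and tᵢ = 2h cos θ_c/V₁ = 0.0245 s.
At crossover x/V₁ = x/V₂ + tᵢ ⇒ x = tᵢ/(1/V₁ − 1/V₂) = 0.02454/(6.7797e-04 − 2.1668e-04) = 53.20 m.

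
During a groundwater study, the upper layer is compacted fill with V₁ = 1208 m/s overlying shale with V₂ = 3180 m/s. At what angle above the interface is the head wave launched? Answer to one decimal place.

Critical incidence: sin θ_c = V₁/V₂ = 1208/3180 = 0.3799.
θ_c = arcsin 0.3799 = 22.33°.
Measured from the interface: 90° − 22.33° = 67.67°.

67.7°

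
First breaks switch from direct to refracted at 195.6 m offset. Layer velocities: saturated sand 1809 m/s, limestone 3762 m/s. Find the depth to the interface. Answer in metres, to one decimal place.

57.9 m

h = (x_cross/2)·√((V₂−V₁)/(V₂+V₁)).
(V₂−V₁)/(V₂+V₁) = (3762−1809)/(3762+1809) = 0.3506; √ = 0.5921.
h = (195.6/2)·0.5921 = 57.91 m.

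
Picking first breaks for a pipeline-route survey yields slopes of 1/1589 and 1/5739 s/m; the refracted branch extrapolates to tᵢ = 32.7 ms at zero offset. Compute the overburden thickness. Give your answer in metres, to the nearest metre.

h = tᵢ·V₁·V₂ / (2·√(V₂²−V₁²)).
√(V₂²−V₁²) = √(5739² − 1589²) = 5514.6 m/s.
h = 0.0327 s × 1589 × 5739 / (2 × 5514.6) = 27.04 m.

27 m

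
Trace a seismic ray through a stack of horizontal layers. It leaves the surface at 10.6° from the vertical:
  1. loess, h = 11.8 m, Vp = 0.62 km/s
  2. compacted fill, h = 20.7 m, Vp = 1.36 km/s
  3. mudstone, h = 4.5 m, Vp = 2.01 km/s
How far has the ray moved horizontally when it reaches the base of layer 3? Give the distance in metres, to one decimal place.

Apply Snell's law at each interface; in layer i the horizontal offset is hᵢ·tan θᵢ.
Layer 1: θ = 10.60°; offset = 11.8·tan 10.60° = 2.208 m.
Layer 2: sin θ = 1.36·sin 10.6°/0.62 = 0.4035, θ = 23.80°; offset = 20.7·tan 23.80° = 9.129 m.
Layer 3: sin θ = 2.01·sin 10.6°/0.62 = 0.5964, θ = 36.61°; offset = 4.5·tan 36.61° = 3.343 m.
Total horizontal offset = 14.680 m.

14.7 m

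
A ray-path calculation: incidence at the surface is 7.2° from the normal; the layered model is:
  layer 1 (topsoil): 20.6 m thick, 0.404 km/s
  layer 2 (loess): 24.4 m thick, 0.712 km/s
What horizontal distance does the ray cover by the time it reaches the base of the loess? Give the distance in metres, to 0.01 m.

8.13 m

Apply Snell's law at each interface; in layer i the horizontal offset is hᵢ·tan θᵢ.
Layer 1: θ = 7.20°; offset = 20.6·tan 7.20° = 2.6024 m.
Layer 2: sin θ = 0.712·sin 7.2°/0.404 = 0.2209, θ = 12.76°; offset = 24.4·tan 12.76° = 5.5261 m.
Total horizontal offset = 8.1285 m.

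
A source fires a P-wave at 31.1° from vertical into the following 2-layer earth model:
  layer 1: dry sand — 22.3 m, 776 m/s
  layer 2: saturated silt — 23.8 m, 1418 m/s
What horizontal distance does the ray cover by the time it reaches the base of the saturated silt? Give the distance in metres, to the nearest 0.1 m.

Ray parameter p = sin 31.1° / 776 m/s = 6.6564e-04 s/m.
Layer 1: θ = 31.10°; offset = 22.3·tan 31.10° = 13.452 m.
Layer 2: sin θ = p·1418 = 0.9439 → θ = 70.71°; offset = 23.8·tan 70.71° = 68.009 m.
Σ offsets = 81.461 m.

81.5 m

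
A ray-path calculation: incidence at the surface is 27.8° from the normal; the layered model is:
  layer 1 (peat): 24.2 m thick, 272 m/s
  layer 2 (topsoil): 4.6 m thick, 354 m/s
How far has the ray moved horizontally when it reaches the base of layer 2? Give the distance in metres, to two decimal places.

16.27 m

Apply Snell's law at each interface; in layer i the horizontal offset is hᵢ·tan θᵢ.
Layer 1: θ = 27.80°; offset = 24.2·tan 27.80° = 12.7592 m.
Layer 2: sin θ = 354·sin 27.8°/272 = 0.6070, θ = 37.37°; offset = 4.6·tan 37.37° = 3.5134 m.
Summing the layer offsets gives 16.2726 m.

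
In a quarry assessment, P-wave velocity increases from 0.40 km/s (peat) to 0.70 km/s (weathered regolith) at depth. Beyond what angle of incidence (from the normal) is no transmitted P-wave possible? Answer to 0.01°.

34.85°

Critical incidence: sin θ_c = V₁/V₂ = 0.40/0.70 = 0.5714.
θ_c = arcsin 0.5714 = 34.85°.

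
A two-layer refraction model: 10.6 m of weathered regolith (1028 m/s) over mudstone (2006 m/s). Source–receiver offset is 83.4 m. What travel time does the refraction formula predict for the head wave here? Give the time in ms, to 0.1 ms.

t = x/V₂ + 2h·√(V₂²−V₁²)/(V₁V₂).
√(V₂²−V₁²) = √(2006²−1028²) = 1722.6 m/s; delay term = 2·10.6·1722.6/(1028·2006) = 0.01771 s.
t = 83.4/2006 + 0.01771 = 0.05928 s.

59.3 ms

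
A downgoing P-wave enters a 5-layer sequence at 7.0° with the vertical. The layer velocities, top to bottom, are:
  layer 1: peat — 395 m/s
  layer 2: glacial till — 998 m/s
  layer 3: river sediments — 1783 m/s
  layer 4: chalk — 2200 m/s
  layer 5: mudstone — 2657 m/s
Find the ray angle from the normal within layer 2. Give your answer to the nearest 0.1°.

17.9°

Ray parameter p = sin 7.0° / 395 = 3.0853e-04 s/m.
sin θ_2 = p·V_2 = 3.0853e-04 × 998 = 0.3079.
θ_2 = 17.93° from the vertical.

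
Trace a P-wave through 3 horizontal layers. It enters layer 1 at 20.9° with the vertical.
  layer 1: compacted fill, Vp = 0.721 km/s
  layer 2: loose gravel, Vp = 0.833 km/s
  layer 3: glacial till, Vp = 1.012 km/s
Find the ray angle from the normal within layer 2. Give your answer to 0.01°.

24.34°

Ray parameter p = sin 20.9° / 0.721 = 4.9478e-01 s/km.
sin θ_2 = p·V_2 = 4.9478e-01 × 0.833 = 0.4122.
θ_2 = arcsin 0.4122 = 24.34°.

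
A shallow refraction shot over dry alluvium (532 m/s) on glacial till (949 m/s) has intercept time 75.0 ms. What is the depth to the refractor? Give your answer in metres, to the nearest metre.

h = tᵢ·V₁·V₂ / (2·√(V₂²−V₁²)).
√(V₂²−V₁²) = √(949² − 532²) = 785.9 m/s.
h = 0.075 s × 532 × 949 / (2 × 785.9) = 24.09 m.

24 m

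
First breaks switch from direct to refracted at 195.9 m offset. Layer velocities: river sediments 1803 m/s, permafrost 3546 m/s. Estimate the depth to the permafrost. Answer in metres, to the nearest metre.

56 m

x_cross = 2h·√((V₂+V₁)/(V₂−V₁)) → h = x_cross / (2·√((V₂+V₁)/(V₂−V₁))).
√((V₂+V₁)/(V₂−V₁)) = √((3546+1803)/(3546−1803)) = 1.7518.
h = 195.9 / (2·1.7518) = 55.91 m.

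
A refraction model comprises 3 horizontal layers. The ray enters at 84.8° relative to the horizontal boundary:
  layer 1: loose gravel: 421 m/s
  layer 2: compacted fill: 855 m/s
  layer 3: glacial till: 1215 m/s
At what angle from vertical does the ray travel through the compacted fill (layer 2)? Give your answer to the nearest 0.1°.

10.6°

From the normal: θ₁ = 90° − 84.8° = 5.2°.
Ray parameter p = sin 5.2° / 421 = 2.1528e-04 s/m.
sin θ_2 = p·V_2 = 2.1528e-04 × 855 = 0.1841.
θ_2 = arcsin 0.1841 = 10.61°.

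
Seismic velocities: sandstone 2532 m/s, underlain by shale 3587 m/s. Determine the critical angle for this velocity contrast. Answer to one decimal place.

Critical incidence: sin θ_c = V₁/V₂ = 2532/3587 = 0.7059.
θ_c = arcsin 0.7059 = 44.90°.

44.9°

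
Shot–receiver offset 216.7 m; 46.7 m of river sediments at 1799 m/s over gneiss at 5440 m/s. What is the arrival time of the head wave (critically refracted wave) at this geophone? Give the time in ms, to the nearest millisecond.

t = x/V₂ + 2h·√(V₂²−V₁²)/(V₁V₂).
√(V₂²−V₁²) = √(5440²−1799²) = 5133.9 m/s; delay term = 2·46.7·5133.9/(1799·5440) = 0.04900 s.
t = 216.7/5440 + 0.04900 = 0.08883 s.

89 ms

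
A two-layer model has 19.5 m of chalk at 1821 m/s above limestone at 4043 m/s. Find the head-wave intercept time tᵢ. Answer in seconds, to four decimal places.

0.0191 s

θ_c = arcsin(V₁/V₂) = arcsin(1821/4043) = 26.77°; cos θ_c = 0.8928.
tᵢ = 2h·cos θ_c / V₁ = 2·19.5·0.8928 / 1821 = 0.01912 s.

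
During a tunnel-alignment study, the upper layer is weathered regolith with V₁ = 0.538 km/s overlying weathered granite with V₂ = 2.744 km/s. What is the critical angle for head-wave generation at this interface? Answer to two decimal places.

11.31°

At critical incidence the refracted ray runs along the interface (θ₂ = 90°), so sin θ_c = V₁/V₂.
θ_c = arcsin(0.538/2.744) = arcsin 0.1961 = 11.31°.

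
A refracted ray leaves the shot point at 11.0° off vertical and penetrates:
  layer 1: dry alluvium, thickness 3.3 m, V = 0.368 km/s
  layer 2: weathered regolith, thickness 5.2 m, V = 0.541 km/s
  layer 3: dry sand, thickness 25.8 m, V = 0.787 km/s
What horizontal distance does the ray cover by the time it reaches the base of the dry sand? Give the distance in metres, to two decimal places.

Ray parameter p = sin 11.0° / 0.368 km/s = 5.1850e-01 s/km.
Layer 1: θ = 11.00°; offset = 3.3·tan 11.00° = 0.6415 m.
Layer 2: sin θ = p·0.541 = 0.2805 → θ = 16.29°; offset = 5.2·tan 16.29° = 1.5197 m.
Layer 3: sin θ = p·0.787 = 0.4081 → θ = 24.08°; offset = 25.8·tan 24.08° = 11.5318 m.
Total horizontal offset = 13.6929 m.

13.69 m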